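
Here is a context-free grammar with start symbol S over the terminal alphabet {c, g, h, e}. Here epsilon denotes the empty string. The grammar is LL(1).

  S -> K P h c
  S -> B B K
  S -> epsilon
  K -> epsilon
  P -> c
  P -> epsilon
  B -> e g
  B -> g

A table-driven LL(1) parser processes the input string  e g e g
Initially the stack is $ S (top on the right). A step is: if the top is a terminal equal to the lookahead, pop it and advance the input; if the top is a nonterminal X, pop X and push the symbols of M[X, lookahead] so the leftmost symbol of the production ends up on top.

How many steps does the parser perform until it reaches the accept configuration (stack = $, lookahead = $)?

8

step 1: stack=$ S  input=e g e g $  — expand S -> B B K
step 2: stack=$ K B B  input=e g e g $  — expand B -> e g
step 3: stack=$ K B g e  input=e g e g $  — match e
step 4: stack=$ K B g  input=g e g $  — match g
step 5: stack=$ K B  input=e g $  — expand B -> e g
step 6: stack=$ K g e  input=e g $  — match e
step 7: stack=$ K g  input=g $  — match g
step 8: stack=$ K  input=$  — expand K -> epsilon
Accept reached after 8 steps.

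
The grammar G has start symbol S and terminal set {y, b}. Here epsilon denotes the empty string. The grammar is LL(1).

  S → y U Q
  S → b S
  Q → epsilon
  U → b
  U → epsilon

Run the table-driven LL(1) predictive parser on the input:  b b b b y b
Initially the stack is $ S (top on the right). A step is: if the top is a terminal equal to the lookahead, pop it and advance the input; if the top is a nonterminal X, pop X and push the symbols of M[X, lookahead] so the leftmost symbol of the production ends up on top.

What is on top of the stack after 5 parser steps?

b

     Stack  Input          Action
  1  $ S    b b b b y b $  expand S → b S
  2  $ S b  b b b b y b $  match b
  3  $ S    b b b y b $    expand S → b S
  4  $ S b  b b b y b $    match b
  5  $ S    b b y b $      expand S → b S
Stack after step 5: $ S b (top = b).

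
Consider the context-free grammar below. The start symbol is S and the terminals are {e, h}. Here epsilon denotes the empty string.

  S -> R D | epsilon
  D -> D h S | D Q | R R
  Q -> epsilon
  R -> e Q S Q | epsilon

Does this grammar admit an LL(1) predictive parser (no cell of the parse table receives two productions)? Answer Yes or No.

No

FIRST(S) = {epsilon, e, h}
FIRST(D) = {epsilon, e, h}
FIRST(Q) = {epsilon}
FIRST(R) = {epsilon, e}
FOLLOW(S) = {$, e, h}
FOLLOW(D) = {$, e, h}
FOLLOW(Q) = {$, e, h}
FOLLOW(R) = {$, e, h}
Cell M[D, $] receives both D -> D Q and D -> R R — the grammar is not LL(1).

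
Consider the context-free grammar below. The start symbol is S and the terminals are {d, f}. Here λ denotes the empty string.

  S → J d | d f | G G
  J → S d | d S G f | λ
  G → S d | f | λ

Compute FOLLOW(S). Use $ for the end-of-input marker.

{$, d, f}

FIRST(S) = {λ, d, f}  (via J d, G G)
FIRST(J) = {λ, d, f}  (via S d)
FIRST(G) = {λ, d, f}  (via S d)
FOLLOW(S) includes $ since S is the start symbol.
FOLLOW(S): in J→S d, S is followed by d with FIRST {d}; in J→d S G f, S is followed by G f with FIRST {d, f}; in G→S d, S is followed by d with FIRST {d}. Thus FOLLOW(S) = {$, d, f}.
FOLLOW(J): in S→J d, J is followed by d with FIRST {d}. Thus FOLLOW(J) = {d}.
FOLLOW(G): in S→G G (occurrence 1), G is followed by G with FIRST {λ, d, f}; in S→G G (occurrence 1), the suffix after G is nullable, so FOLLOW(G) ⊇ FOLLOW(S) = {$, d, f}; in S→G G (occurrence 2), the suffix after G is empty, so FOLLOW(G) ⊇ FOLLOW(S) = {$, d, f}; in J→d S G f, G is followed by f with FIRST {f}. Thus FOLLOW(G) = {$, d, f}.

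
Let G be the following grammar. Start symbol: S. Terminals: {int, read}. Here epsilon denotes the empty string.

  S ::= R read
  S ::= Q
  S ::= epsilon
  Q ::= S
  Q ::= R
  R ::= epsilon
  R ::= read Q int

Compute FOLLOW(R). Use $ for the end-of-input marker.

FIRST(R) = {epsilon, read}
FIRST(S) = {epsilon, read}  (via R read, Q)
FIRST(Q) = {epsilon, read}  (via S, R)
FOLLOW(S) includes $ since S is the start symbol.
FOLLOW(S): in Q::=S, the suffix after S is empty, so FOLLOW(S) ⊇ FOLLOW(Q) = {$, int}. Thus FOLLOW(S) = {$, int}.
FOLLOW(Q): in S::=Q, the suffix after Q is empty, so FOLLOW(Q) ⊇ FOLLOW(S) = {$, int}; in R::=read Q int, Q is followed by int with FIRST {int}. Thus FOLLOW(Q) = {$, int}.
FOLLOW(R): in S::=R read, R is followed by read with FIRST {read}; in Q::=R, the suffix after R is empty, so FOLLOW(R) ⊇ FOLLOW(Q) = {$, int}. Thus FOLLOW(R) = {$, int, read}.

{$, int, read}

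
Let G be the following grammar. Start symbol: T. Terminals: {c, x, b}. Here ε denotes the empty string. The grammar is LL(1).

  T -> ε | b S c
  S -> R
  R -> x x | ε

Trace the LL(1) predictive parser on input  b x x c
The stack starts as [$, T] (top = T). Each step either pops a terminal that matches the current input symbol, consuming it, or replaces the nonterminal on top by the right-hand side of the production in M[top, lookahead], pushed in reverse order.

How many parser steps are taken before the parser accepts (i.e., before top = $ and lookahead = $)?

     Stack    Input      Action
  1  $ T      b x x c $  expand T -> b S c
  2  $ c S b  b x x c $  match b
  3  $ c S    x x c $    expand S -> R
  4  $ c R    x x c $    expand R -> x x
  5  $ c x x  x x c $    match x
  6  $ c x    x c $      match x
  7  $ c      c $        match c
Accept reached after 7 steps.

7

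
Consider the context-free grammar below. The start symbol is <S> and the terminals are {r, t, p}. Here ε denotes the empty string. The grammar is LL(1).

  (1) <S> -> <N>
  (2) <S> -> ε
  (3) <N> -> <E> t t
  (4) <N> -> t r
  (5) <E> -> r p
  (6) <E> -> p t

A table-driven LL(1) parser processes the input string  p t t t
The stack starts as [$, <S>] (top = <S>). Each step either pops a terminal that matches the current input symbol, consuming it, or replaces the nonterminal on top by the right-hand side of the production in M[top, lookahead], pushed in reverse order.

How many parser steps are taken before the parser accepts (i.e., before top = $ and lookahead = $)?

     Stack      Input      Action
  1  $ <S>      p t t t $  expand <S> -> <N>
  2  $ <N>      p t t t $  expand <N> -> <E> t t
  3  $ t t <E>  p t t t $  expand <E> -> p t
  4  $ t t t p  p t t t $  match p
  5  $ t t t    t t t $    match t
  6  $ t t      t t $      match t
  7  $ t        t $        match t
Accept reached after 7 steps.

7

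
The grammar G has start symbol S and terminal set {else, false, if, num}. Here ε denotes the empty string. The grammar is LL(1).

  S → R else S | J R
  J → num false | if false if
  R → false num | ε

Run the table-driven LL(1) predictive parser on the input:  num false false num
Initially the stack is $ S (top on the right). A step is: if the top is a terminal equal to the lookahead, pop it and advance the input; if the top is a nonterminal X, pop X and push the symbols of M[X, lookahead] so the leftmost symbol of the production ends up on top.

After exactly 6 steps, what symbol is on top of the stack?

step 1: stack=$ S  input=num false false num $  — expand S → J R
step 2: stack=$ R J  input=num false false num $  — expand J → num false
step 3: stack=$ R false num  input=num false false num $  — match num
step 4: stack=$ R false  input=false false num $  — match false
step 5: stack=$ R  input=false num $  — expand R → false num
step 6: stack=$ num false  input=false num $  — match false
Stack after step 6: $ num (top = num).

num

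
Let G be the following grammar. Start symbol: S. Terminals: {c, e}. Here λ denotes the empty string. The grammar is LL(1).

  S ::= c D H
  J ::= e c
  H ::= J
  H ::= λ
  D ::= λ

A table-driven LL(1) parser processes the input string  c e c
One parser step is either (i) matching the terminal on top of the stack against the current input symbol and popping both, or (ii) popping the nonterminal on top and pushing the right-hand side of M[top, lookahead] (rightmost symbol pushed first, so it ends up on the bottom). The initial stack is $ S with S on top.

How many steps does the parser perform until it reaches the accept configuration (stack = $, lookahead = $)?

7

step 1: stack=$ S  input=c e c $  — expand S ::= c D H
step 2: stack=$ H D c  input=c e c $  — match c
step 3: stack=$ H D  input=e c $  — expand D ::= λ
step 4: stack=$ H  input=e c $  — expand H ::= J
step 5: stack=$ J  input=e c $  — expand J ::= e c
step 6: stack=$ c e  input=e c $  — match e
step 7: stack=$ c  input=c $  — match c
Accept reached after 7 steps.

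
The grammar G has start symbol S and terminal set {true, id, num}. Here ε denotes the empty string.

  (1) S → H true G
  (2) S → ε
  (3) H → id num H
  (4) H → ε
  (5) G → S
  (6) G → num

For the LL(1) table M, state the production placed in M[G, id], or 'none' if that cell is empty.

G → S

FIRST(H) = {ε, id}
FIRST(S) = {ε, id, true}  (via H true G)
FIRST(G) = {ε, id, num, true}  (via S)
FOLLOW(S) includes $ since S is the start symbol.
FOLLOW(S): in G→S, the suffix after S is empty, so FOLLOW(S) ⊇ FOLLOW(G) = {$}. Thus FOLLOW(S) = {$}.
FOLLOW(G): in S→H true G, the suffix after G is empty, so FOLLOW(G) ⊇ FOLLOW(S) = {$}. Thus FOLLOW(G) = {$}.
For G → S: FIRST(S) = {ε, id, true}, so it goes in M[G, t] for t ∈ {id, true}; since ε ∈ FIRST, also for every t ∈ FOLLOW(G) = {$}.
For G → num: FIRST(num) = {num}, so it goes in M[G, t] for t ∈ {num}.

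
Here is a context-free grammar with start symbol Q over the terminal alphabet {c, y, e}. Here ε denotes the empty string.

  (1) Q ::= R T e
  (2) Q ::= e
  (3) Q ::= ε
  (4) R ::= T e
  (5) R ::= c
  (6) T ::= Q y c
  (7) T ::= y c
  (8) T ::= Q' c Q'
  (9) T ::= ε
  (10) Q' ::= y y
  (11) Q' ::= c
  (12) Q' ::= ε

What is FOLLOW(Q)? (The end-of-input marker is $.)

FIRST(Q') = {ε, c, y}
FIRST(Q) = {ε, c, e, y}  (via R T e)
FIRST(T) = {ε, c, e, y}  (via Q y c, Q' c Q')
FIRST(R) = {c, e, y}  (via T e)
FOLLOW(Q) includes $ since Q is the start symbol.
FOLLOW(Q): in T::=Q y c, Q is followed by y c with FIRST {y}. Thus FOLLOW(Q) = {$, y}.
FOLLOW(R): in Q::=R T e, R is followed by T e with FIRST {c, e, y}. Thus FOLLOW(R) = {c, e, y}.
FOLLOW(T): in Q::=R T e, T is followed by e with FIRST {e}; in R::=T e, T is followed by e with FIRST {e}. Thus FOLLOW(T) = {e}.
FOLLOW(Q'): in T::=Q' c Q' (occurrence 1), Q' is followed by c Q' with FIRST {c}; in T::=Q' c Q' (occurrence 2), the suffix after Q' is empty, so FOLLOW(Q') ⊇ FOLLOW(T) = {e}. Thus FOLLOW(Q') = {c, e}.

{$, y}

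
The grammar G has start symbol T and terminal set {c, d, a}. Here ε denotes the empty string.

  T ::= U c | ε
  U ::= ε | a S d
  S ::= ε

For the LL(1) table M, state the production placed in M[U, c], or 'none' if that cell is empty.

U ::= ε

FIRST(U) = {ε, a}
FIRST(S) = {ε}
FIRST(T) = {ε, a, c}  (via U c)
FOLLOW(T) includes $ since T is the start symbol.
FOLLOW(U): in T::=U c, U is followed by c with FIRST {c}. Thus FOLLOW(U) = {c}.
For U ::= ε: FIRST(ε) = {ε}, so it goes in M[U, t] for t ∈ {}; since ε ∈ FIRST, also for every t ∈ FOLLOW(U) = {c}.
For U ::= a S d: FIRST(a S d) = {a}, so it goes in M[U, t] for t ∈ {a}.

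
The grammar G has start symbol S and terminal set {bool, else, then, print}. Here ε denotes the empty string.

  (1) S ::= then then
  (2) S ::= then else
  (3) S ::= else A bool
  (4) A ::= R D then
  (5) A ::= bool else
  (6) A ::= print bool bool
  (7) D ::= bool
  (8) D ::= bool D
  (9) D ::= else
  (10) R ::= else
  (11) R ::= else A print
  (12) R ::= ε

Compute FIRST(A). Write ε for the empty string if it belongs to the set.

FIRST(S): from S::=then then we get {then}; from S::=then else we get {then}; from S::=else A bool we get {else}. So FIRST(S) = {else, then}.
FIRST(D): from D::=bool we get {bool}; from D::=bool D we get {bool}; from D::=else we get {else}. So FIRST(D) = {bool, else}.
FIRST(R): from R::=else we get {else}; from R::=else A print we get {else}; from R::=ε we get {ε}. So FIRST(R) = {ε, else}.
FIRST(A): from A::=R D then we get {bool, else}; from A::=bool else we get {bool}; from A::=print bool bool we get {print}. So FIRST(A) = {bool, else, print}.

{bool, else, print}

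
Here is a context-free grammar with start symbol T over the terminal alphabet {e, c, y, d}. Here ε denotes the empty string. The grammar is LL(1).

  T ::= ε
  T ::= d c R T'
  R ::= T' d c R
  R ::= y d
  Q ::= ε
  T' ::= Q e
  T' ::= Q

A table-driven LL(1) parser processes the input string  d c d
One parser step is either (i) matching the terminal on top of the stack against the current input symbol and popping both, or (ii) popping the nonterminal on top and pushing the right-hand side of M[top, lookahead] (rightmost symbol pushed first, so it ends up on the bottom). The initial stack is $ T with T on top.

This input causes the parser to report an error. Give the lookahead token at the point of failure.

     Stack          Input    Action
  1  $ T            d c d $  expand T ::= d c R T'
  2  $ T' R c d     d c d $  match d
  3  $ T' R c       c d $    match c
  4  $ T' R         d $      expand R ::= T' d c R
  5  $ T' R c d T'  d $      expand T' ::= Q
  6  $ T' R c d Q   d $      expand Q ::= ε
  7  $ T' R c d     d $      match d
  8  $ T' R c       $        error: top is terminal c but lookahead is $

$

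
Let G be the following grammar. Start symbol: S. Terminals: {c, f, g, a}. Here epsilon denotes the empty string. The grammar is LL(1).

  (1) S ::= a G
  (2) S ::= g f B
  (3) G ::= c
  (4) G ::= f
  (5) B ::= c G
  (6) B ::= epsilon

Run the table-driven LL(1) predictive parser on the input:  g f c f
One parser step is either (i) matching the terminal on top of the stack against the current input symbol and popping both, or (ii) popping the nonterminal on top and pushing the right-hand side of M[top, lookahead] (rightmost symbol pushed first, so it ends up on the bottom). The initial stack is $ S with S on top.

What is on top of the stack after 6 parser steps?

     Stack    Input      Action
  1  $ S      g f c f $  expand S ::= g f B
  2  $ B f g  g f c f $  match g
  3  $ B f    f c f $    match f
  4  $ B      c f $      expand B ::= c G
  5  $ G c    c f $      match c
  6  $ G      f $        expand G ::= f
Stack after step 6: $ f (top = f).

f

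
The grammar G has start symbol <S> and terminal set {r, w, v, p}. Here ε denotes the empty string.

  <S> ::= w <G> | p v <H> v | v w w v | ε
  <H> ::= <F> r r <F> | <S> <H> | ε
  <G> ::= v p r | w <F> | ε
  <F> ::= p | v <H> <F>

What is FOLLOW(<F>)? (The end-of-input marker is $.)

FIRST(<S>): from <S>::=w <G> we get {w}; from <S>::=p v <H> v we get {p}; from <S>::=v w w v we get {v}; from <S>::=ε we get {ε}. So FIRST(<S>) = {ε, p, v, w}.
FIRST(<G>): from <G>::=v p r we get {v}; from <G>::=w <F> we get {w}; from <G>::=ε we get {ε}. So FIRST(<G>) = {ε, v, w}.
FIRST(<F>): from <F>::=p we get {p}; from <F>::=v <H> <F> we get {v}. So FIRST(<F>) = {p, v}.
FIRST(<H>): from <H>::=<F> r r <F> we get {p, v}; from <H>::=<S> <H> we get {ε, p, v, w}; from <H>::=ε we get {ε}. So FIRST(<H>) = {ε, p, v, w}.
FOLLOW(<S>) includes $ since <S> is the start symbol.
FOLLOW(<H>): in <S>::=p v <H> v, <H> is followed by v with FIRST {v}; in <H>::=<S> <H>, the suffix after <H> is empty (adds nothing new); in <F>::=v <H> <F>, <H> is followed by <F> with FIRST {p, v}. Thus FOLLOW(<H>) = {p, v}.
FOLLOW(<S>): in <H>::=<S> <H>, <S> is followed by <H> with FIRST {ε, p, v, w}; in <H>::=<S> <H>, the suffix after <S> is nullable, so FOLLOW(<S>) ⊇ FOLLOW(<H>) = {p, v}. Thus FOLLOW(<S>) = {$, p, v, w}.
FOLLOW(<G>): in <S>::=w <G>, the suffix after <G> is empty, so FOLLOW(<G>) ⊇ FOLLOW(<S>) = {$, p, v, w}. Thus FOLLOW(<G>) = {$, p, v, w}.
FOLLOW(<F>): in <H>::=<F> r r <F> (occurrence 1), <F> is followed by r r <F> with FIRST {r}; in <H>::=<F> r r <F> (occurrence 2), the suffix after <F> is empty, so FOLLOW(<F>) ⊇ FOLLOW(<H>) = {p, v}; in <G>::=w <F>, the suffix after <F> is empty, so FOLLOW(<F>) ⊇ FOLLOW(<G>) = {$, p, v, w}; in <F>::=v <H> <F>, the suffix after <F> is empty (adds nothing new). Thus FOLLOW(<F>) = {$, p, r, v, w}.

{$, p, r, v, w}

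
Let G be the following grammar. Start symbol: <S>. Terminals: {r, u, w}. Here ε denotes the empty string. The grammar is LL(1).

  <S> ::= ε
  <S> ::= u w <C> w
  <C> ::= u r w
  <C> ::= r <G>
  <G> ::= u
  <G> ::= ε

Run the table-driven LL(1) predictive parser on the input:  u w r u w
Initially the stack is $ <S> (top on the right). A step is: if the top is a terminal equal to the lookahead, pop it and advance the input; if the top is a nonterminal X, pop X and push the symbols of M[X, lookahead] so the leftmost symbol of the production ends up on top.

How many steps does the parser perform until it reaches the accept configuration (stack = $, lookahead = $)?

step 1: stack=$ <S>  input=u w r u w $  — expand <S> ::= u w <C> w
step 2: stack=$ w <C> w u  input=u w r u w $  — match u
step 3: stack=$ w <C> w  input=w r u w $  — match w
step 4: stack=$ w <C>  input=r u w $  — expand <C> ::= r <G>
step 5: stack=$ w <G> r  input=r u w $  — match r
step 6: stack=$ w <G>  input=u w $  — expand <G> ::= u
step 7: stack=$ w u  input=u w $  — match u
step 8: stack=$ w  input=w $  — match w
Accept reached after 8 steps.

8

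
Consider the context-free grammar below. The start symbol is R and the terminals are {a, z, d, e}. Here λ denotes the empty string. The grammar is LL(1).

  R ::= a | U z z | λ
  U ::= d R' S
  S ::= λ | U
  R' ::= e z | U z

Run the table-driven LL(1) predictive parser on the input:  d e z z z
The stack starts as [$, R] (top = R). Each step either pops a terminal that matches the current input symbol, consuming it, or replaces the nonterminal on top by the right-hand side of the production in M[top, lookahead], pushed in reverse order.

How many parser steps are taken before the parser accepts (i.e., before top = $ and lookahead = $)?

     Stack         Input        Action
  1  $ R           d e z z z $  expand R ::= U z z
  2  $ z z U       d e z z z $  expand U ::= d R' S
  3  $ z z S R' d  d e z z z $  match d
  4  $ z z S R'    e z z z $    expand R' ::= e z
  5  $ z z S z e   e z z z $    match e
  6  $ z z S z     z z z $      match z
  7  $ z z S       z z $        expand S ::= λ
  8  $ z z         z z $        match z
  9  $ z           z $          match z
Accept reached after 9 steps.

9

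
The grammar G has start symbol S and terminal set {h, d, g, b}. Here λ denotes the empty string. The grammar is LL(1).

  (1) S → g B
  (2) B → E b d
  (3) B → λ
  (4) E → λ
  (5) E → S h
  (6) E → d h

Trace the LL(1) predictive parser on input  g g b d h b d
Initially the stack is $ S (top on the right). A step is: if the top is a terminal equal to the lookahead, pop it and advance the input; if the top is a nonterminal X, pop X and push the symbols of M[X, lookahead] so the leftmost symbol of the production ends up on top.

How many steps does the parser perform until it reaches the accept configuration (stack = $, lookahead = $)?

      Stack          Input            Action
   1  $ S            g g b d h b d $  expand S → g B
   2  $ B g          g g b d h b d $  match g
   3  $ B            g b d h b d $    expand B → E b d
   4  $ d b E        g b d h b d $    expand E → S h
   5  $ d b h S      g b d h b d $    expand S → g B
   6  $ d b h B g    g b d h b d $    match g
   7  $ d b h B      b d h b d $      expand B → E b d
   8  $ d b h d b E  b d h b d $      expand E → λ
   9  $ d b h d b    b d h b d $      match b
  10  $ d b h d      d h b d $        match d
  11  $ d b h        h b d $          match h
  12  $ d b          b d $            match b
  13  $ d            d $              match d
Accept reached after 13 steps.

13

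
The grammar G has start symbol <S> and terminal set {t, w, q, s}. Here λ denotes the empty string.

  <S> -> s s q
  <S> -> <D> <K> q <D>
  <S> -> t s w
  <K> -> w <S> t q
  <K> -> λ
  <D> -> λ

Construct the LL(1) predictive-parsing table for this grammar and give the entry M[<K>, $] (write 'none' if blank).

none

FIRST(<K>) = {λ, w}
FIRST(<D>) = {λ}
FIRST(<S>) = {q, s, t, w}  (via <D> <K> q <D>)
FOLLOW(<S>) includes $ since <S> is the start symbol.
FOLLOW(<K>): in <S>-><D> <K> q <D>, <K> is followed by q <D> with FIRST {q}. Thus FOLLOW(<K>) = {q}.
For <K> -> w <S> t q: FIRST(w <S> t q) = {w}, so it goes in M[<K>, t] for t ∈ {w}.
For <K> -> λ: FIRST(λ) = {λ}, so it goes in M[<K>, t] for t ∈ {}; since λ ∈ FIRST, also for every t ∈ FOLLOW(<K>) = {q}.
None of these place a production in M[<K>, $].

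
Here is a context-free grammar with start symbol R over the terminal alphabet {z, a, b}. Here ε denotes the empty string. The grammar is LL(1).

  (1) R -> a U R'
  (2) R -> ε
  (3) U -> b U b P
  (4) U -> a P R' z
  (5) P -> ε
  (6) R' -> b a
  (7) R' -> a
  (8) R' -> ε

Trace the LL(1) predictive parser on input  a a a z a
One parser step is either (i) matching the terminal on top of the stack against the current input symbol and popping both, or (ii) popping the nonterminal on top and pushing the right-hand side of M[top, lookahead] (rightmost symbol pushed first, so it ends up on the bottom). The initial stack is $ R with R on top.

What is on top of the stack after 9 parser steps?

step 1: stack=$ R  input=a a a z a $  — expand R -> a U R'
step 2: stack=$ R' U a  input=a a a z a $  — match a
step 3: stack=$ R' U  input=a a z a $  — expand U -> a P R' z
step 4: stack=$ R' z R' P a  input=a a z a $  — match a
step 5: stack=$ R' z R' P  input=a z a $  — expand P -> ε
step 6: stack=$ R' z R'  input=a z a $  — expand R' -> a
step 7: stack=$ R' z a  input=a z a $  — match a
step 8: stack=$ R' z  input=z a $  — match z
step 9: stack=$ R'  input=a $  — expand R' -> a
Stack after step 9: $ a (top = a).

a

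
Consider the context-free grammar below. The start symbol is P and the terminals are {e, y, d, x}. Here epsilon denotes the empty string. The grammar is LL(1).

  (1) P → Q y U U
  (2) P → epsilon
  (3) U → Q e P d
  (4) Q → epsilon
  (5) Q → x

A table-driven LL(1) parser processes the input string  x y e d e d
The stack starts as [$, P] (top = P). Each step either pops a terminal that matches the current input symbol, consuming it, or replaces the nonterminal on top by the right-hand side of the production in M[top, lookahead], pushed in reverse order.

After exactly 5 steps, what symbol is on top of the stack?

     Stack      Input          Action
  1  $ P        x y e d e d $  expand P → Q y U U
  2  $ U U y Q  x y e d e d $  expand Q → x
  3  $ U U y x  x y e d e d $  match x
  4  $ U U y    y e d e d $    match y
  5  $ U U      e d e d $      expand U → Q e P d
Stack after step 5: $ U d P e Q (top = Q).

Q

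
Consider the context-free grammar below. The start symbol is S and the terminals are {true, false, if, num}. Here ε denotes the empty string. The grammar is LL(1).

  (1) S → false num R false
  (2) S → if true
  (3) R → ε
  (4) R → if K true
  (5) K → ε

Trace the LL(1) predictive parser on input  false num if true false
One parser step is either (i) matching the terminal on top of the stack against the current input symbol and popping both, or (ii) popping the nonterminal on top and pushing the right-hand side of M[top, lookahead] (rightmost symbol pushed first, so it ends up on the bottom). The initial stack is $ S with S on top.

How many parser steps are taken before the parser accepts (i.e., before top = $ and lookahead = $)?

8

     Stack                Input                      Action
  1  $ S                  false num if true false $  expand S → false num R false
  2  $ false R num false  false num if true false $  match false
  3  $ false R num        num if true false $        match num
  4  $ false R            if true false $            expand R → if K true
  5  $ false true K if    if true false $            match if
  6  $ false true K       true false $               expand K → ε
  7  $ false true         true false $               match true
  8  $ false              false $                    match false
Accept reached after 8 steps.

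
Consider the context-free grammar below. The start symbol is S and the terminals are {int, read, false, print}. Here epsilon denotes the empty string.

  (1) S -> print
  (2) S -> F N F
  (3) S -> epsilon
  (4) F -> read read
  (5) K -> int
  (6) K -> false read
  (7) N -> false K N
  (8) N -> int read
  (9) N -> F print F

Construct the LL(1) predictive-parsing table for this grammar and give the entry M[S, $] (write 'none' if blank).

FIRST(F) = {read}
FIRST(K) = {false, int}
FIRST(S) = {epsilon, print, read}  (via F N F)
FIRST(N) = {false, int, read}  (via F print F)
FOLLOW(S) includes $ since S is the start symbol.
FOLLOW(S): S appears on no right-hand side. Thus FOLLOW(S) = {$}.
For S -> print: FIRST(print) = {print}, so it goes in M[S, t] for t ∈ {print}.
For S -> F N F: FIRST(F N F) = {read}, so it goes in M[S, t] for t ∈ {read}.
For S -> epsilon: FIRST(epsilon) = {epsilon}, so it goes in M[S, t] for t ∈ {}; since epsilon ∈ FIRST, also for every t ∈ FOLLOW(S) = {$}.

S -> epsilon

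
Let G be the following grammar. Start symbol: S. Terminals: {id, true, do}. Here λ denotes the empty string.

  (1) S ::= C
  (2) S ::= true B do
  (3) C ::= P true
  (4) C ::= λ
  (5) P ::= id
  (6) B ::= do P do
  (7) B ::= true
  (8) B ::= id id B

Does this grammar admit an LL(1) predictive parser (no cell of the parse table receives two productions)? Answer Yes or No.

FIRST(S) = {λ, id, true}
FIRST(C) = {λ, id}
FIRST(P) = {id}
FIRST(B) = {do, id, true}
FOLLOW(S) = {$}
FOLLOW(C) = {$}
FOLLOW(P) = {do, true}
FOLLOW(B) = {do}
Each cell of M receives at most one production.

Yes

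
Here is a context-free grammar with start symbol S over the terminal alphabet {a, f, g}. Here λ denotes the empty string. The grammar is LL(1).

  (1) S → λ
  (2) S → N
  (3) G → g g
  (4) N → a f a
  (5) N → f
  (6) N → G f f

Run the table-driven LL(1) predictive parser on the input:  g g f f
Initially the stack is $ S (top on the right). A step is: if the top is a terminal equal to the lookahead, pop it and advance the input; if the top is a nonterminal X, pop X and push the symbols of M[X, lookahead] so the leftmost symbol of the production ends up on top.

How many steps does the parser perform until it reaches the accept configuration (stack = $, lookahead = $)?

7

     Stack      Input      Action
  1  $ S        g g f f $  expand S → N
  2  $ N        g g f f $  expand N → G f f
  3  $ f f G    g g f f $  expand G → g g
  4  $ f f g g  g g f f $  match g
  5  $ f f g    g f f $    match g
  6  $ f f      f f $      match f
  7  $ f        f $        match f
Accept reached after 7 steps.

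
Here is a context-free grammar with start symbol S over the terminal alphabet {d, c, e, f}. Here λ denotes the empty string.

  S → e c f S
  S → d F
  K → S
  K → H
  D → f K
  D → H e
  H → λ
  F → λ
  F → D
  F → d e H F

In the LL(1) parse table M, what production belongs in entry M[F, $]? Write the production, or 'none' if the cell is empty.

FIRST(S) = {d, e}
FIRST(H) = {λ}
FIRST(K) = {λ, d, e}  (via S, H)
FIRST(D) = {e, f}  (via H e)
FIRST(F) = {λ, d, e, f}  (via D)
FOLLOW(S) includes $ since S is the start symbol.
FOLLOW(S): in S→e c f S, the suffix after S is empty (adds nothing new); in K→S, the suffix after S is empty, so FOLLOW(S) ⊇ FOLLOW(K) = {$}. Thus FOLLOW(S) = {$}.
FOLLOW(F): in S→d F, the suffix after F is empty, so FOLLOW(F) ⊇ FOLLOW(S) = {$}; in F→d e H F, the suffix after F is empty (adds nothing new). Thus FOLLOW(F) = {$}.
For F → λ: FIRST(λ) = {λ}, so it goes in M[F, t] for t ∈ {}; since λ ∈ FIRST, also for every t ∈ FOLLOW(F) = {$}.
For F → D: FIRST(D) = {e, f}, so it goes in M[F, t] for t ∈ {e, f}.
For F → d e H F: FIRST(d e H F) = {d}, so it goes in M[F, t] for t ∈ {d}.

F → λ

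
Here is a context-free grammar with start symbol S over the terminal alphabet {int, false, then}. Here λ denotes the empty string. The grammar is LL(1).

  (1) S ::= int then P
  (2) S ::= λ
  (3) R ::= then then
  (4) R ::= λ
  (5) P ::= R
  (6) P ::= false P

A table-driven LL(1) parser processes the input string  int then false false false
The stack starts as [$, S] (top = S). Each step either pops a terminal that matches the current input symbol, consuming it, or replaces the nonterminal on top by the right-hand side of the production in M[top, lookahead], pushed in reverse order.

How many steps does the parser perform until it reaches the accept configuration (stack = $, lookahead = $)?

step 1: stack=$ S  input=int then false false false $  — expand S ::= int then P
step 2: stack=$ P then int  input=int then false false false $  — match int
step 3: stack=$ P then  input=then false false false $  — match then
step 4: stack=$ P  input=false false false $  — expand P ::= false P
step 5: stack=$ P false  input=false false false $  — match false
step 6: stack=$ P  input=false false $  — expand P ::= false P
step 7: stack=$ P false  input=false false $  — match false
step 8: stack=$ P  input=false $  — expand P ::= false P
step 9: stack=$ P false  input=false $  — match false
step 10: stack=$ P  input=$  — expand P ::= R
step 11: stack=$ R  input=$  — expand R ::= λ
Accept reached after 11 steps.

11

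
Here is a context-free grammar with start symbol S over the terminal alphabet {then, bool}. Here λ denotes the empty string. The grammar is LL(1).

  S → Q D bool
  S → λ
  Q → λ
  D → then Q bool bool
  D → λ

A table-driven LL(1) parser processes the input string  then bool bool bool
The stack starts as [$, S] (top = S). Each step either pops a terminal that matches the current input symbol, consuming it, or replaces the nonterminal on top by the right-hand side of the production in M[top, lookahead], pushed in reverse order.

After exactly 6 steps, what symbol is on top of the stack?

step 1: stack=$ S  input=then bool bool bool $  — expand S → Q D bool
step 2: stack=$ bool D Q  input=then bool bool bool $  — expand Q → λ
step 3: stack=$ bool D  input=then bool bool bool $  — expand D → then Q bool bool
step 4: stack=$ bool bool bool Q then  input=then bool bool bool $  — match then
step 5: stack=$ bool bool bool Q  input=bool bool bool $  — expand Q → λ
step 6: stack=$ bool bool bool  input=bool bool bool $  — match bool
Stack after step 6: $ bool bool (top = bool).

bool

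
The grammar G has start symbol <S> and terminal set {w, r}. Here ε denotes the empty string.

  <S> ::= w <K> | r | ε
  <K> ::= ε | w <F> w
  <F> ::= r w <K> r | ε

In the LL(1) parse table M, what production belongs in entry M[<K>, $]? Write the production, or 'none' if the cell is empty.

FIRST(<S>) = {ε, r, w}
FIRST(<K>) = {ε, w}
FIRST(<F>) = {ε, r}
FOLLOW(<S>) includes $ since <S> is the start symbol.
FOLLOW(<S>): <S> appears on no right-hand side. Thus FOLLOW(<S>) = {$}.
FOLLOW(<K>): in <S>::=w <K>, the suffix after <K> is empty, so FOLLOW(<K>) ⊇ FOLLOW(<S>) = {$}; in <F>::=r w <K> r, <K> is followed by r with FIRST {r}. Thus FOLLOW(<K>) = {$, r}.
For <K> ::= ε: FIRST(ε) = {ε}, so it goes in M[<K>, t] for t ∈ {}; since ε ∈ FIRST, also for every t ∈ FOLLOW(<K>) = {$, r}.
For <K> ::= w <F> w: FIRST(w <F> w) = {w}, so it goes in M[<K>, t] for t ∈ {w}.

<K> ::= ε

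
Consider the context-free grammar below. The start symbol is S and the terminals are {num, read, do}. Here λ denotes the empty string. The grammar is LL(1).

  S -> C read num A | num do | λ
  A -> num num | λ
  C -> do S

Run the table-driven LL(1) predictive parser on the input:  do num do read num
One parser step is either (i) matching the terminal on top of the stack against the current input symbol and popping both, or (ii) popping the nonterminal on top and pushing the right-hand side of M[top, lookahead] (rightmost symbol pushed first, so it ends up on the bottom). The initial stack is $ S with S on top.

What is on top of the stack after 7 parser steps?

step 1: stack=$ S  input=do num do read num $  — expand S -> C read num A
step 2: stack=$ A num read C  input=do num do read num $  — expand C -> do S
step 3: stack=$ A num read S do  input=do num do read num $  — match do
step 4: stack=$ A num read S  input=num do read num $  — expand S -> num do
step 5: stack=$ A num read do num  input=num do read num $  — match num
step 6: stack=$ A num read do  input=do read num $  — match do
step 7: stack=$ A num read  input=read num $  — match read
Stack after step 7: $ A num (top = num).

num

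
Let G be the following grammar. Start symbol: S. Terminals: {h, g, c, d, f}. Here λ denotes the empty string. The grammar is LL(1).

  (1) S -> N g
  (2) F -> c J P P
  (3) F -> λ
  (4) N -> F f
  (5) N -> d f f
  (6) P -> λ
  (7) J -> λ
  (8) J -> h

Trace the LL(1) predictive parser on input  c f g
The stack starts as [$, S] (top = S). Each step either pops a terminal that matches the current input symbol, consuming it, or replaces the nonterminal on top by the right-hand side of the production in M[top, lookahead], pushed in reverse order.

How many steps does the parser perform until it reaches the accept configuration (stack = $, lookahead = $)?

9

     Stack          Input    Action
  1  $ S            c f g $  expand S -> N g
  2  $ g N          c f g $  expand N -> F f
  3  $ g f F        c f g $  expand F -> c J P P
  4  $ g f P P J c  c f g $  match c
  5  $ g f P P J    f g $    expand J -> λ
  6  $ g f P P      f g $    expand P -> λ
  7  $ g f P        f g $    expand P -> λ
  8  $ g f          f g $    match f
  9  $ g            g $      match g
Accept reached after 9 steps.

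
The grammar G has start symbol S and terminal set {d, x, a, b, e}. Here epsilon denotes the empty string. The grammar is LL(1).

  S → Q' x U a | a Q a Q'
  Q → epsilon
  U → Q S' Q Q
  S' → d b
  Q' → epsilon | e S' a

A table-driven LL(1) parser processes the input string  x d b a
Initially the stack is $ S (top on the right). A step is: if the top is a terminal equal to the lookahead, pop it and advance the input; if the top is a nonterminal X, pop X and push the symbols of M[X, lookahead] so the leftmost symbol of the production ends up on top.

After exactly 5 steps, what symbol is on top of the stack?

step 1: stack=$ S  input=x d b a $  — expand S → Q' x U a
step 2: stack=$ a U x Q'  input=x d b a $  — expand Q' → epsilon
step 3: stack=$ a U x  input=x d b a $  — match x
step 4: stack=$ a U  input=d b a $  — expand U → Q S' Q Q
step 5: stack=$ a Q Q S' Q  input=d b a $  — expand Q → epsilon
Stack after step 5: $ a Q Q S' (top = S').

S'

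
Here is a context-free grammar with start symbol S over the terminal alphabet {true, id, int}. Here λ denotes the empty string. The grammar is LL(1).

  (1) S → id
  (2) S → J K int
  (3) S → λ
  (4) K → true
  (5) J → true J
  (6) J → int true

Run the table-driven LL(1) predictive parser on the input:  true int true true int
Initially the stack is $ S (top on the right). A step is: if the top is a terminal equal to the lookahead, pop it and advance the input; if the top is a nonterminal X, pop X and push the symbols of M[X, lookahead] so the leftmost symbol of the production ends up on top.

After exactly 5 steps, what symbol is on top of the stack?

step 1: stack=$ S  input=true int true true int $  — expand S → J K int
step 2: stack=$ int K J  input=true int true true int $  — expand J → true J
step 3: stack=$ int K J true  input=true int true true int $  — match true
step 4: stack=$ int K J  input=int true true int $  — expand J → int true
step 5: stack=$ int K true int  input=int true true int $  — match int
Stack after step 5: $ int K true (top = true).

true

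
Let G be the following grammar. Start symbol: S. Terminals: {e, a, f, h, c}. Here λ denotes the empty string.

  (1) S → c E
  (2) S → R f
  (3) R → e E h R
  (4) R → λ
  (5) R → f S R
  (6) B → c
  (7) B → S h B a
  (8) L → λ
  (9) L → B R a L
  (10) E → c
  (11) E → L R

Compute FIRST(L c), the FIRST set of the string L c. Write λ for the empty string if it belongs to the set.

{c, e, f}

FIRST(R) = {λ, e, f}
FIRST(S) = {c, e, f}  (via R f)
FIRST(B) = {c, e, f}  (via S h B a)
FIRST(L) = {λ, c, e, f}  (via B R a L)
FIRST(E) = {λ, c, e, f}  (via L R)
FIRST(L c): take FIRST of each symbol in turn, carrying on past any symbol whose FIRST contains λ; result {c, e, f}.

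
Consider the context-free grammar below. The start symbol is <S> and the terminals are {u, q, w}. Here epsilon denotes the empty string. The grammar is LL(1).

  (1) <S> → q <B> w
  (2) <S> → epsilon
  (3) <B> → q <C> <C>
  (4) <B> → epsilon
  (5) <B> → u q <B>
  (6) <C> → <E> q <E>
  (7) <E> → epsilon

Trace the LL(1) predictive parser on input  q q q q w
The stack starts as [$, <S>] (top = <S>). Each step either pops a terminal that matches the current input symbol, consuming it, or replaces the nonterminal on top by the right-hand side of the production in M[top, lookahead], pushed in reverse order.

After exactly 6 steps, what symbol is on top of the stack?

     Stack              Input        Action
  1  $ <S>              q q q q w $  expand <S> → q <B> w
  2  $ w <B> q          q q q q w $  match q
  3  $ w <B>            q q q w $    expand <B> → q <C> <C>
  4  $ w <C> <C> q      q q q w $    match q
  5  $ w <C> <C>        q q w $      expand <C> → <E> q <E>
  6  $ w <C> <E> q <E>  q q w $      expand <E> → epsilon
Stack after step 6: $ w <C> <E> q (top = q).

q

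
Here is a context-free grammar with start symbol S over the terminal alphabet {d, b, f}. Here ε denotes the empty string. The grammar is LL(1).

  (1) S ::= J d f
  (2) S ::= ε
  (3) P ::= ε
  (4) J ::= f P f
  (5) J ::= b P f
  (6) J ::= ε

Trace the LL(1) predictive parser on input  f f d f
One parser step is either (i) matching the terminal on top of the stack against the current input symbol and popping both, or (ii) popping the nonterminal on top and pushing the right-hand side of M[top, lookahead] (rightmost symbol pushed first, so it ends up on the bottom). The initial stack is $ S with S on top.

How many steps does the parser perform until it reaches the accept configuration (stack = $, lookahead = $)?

7

step 1: stack=$ S  input=f f d f $  — expand S ::= J d f
step 2: stack=$ f d J  input=f f d f $  — expand J ::= f P f
step 3: stack=$ f d f P f  input=f f d f $  — match f
step 4: stack=$ f d f P  input=f d f $  — expand P ::= ε
step 5: stack=$ f d f  input=f d f $  — match f
step 6: stack=$ f d  input=d f $  — match d
step 7: stack=$ f  input=f $  — match f
Accept reached after 7 steps.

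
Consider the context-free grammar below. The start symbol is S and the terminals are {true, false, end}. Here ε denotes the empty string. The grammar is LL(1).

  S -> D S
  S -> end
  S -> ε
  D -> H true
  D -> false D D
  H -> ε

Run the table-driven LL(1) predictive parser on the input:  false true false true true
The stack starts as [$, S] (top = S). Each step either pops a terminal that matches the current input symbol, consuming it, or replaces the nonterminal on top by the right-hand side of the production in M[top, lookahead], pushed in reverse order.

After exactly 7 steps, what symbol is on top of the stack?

     Stack          Input                         Action
  1  $ S            false true false true true $  expand S -> D S
  2  $ S D          false true false true true $  expand D -> false D D
  3  $ S D D false  false true false true true $  match false
  4  $ S D D        true false true true $        expand D -> H true
  5  $ S D true H   true false true true $        expand H -> ε
  6  $ S D true     true false true true $        match true
  7  $ S D          false true true $             expand D -> false D D
Stack after step 7: $ S D D false (top = false).

false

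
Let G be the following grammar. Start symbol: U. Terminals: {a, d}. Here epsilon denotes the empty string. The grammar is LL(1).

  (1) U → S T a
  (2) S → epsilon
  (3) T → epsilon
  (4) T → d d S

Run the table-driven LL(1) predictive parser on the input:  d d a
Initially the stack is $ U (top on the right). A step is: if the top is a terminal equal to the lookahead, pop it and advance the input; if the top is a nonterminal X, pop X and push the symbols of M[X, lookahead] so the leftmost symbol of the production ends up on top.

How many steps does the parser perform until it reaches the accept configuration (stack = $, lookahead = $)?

step 1: stack=$ U  input=d d a $  — expand U → S T a
step 2: stack=$ a T S  input=d d a $  — expand S → epsilon
step 3: stack=$ a T  input=d d a $  — expand T → d d S
step 4: stack=$ a S d d  input=d d a $  — match d
step 5: stack=$ a S d  input=d a $  — match d
step 6: stack=$ a S  input=a $  — expand S → epsilon
step 7: stack=$ a  input=a $  — match a
Accept reached after 7 steps.

7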